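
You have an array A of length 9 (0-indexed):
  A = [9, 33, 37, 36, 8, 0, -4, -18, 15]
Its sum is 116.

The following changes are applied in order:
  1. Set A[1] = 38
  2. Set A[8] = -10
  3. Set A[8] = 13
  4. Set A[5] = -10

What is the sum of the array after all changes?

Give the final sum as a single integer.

Initial sum: 116
Change 1: A[1] 33 -> 38, delta = 5, sum = 121
Change 2: A[8] 15 -> -10, delta = -25, sum = 96
Change 3: A[8] -10 -> 13, delta = 23, sum = 119
Change 4: A[5] 0 -> -10, delta = -10, sum = 109

Answer: 109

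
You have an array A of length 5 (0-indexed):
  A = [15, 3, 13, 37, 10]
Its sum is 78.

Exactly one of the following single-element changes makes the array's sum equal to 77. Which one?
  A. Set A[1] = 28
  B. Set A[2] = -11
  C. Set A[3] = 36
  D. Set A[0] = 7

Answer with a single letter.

Option A: A[1] 3->28, delta=25, new_sum=78+(25)=103
Option B: A[2] 13->-11, delta=-24, new_sum=78+(-24)=54
Option C: A[3] 37->36, delta=-1, new_sum=78+(-1)=77 <-- matches target
Option D: A[0] 15->7, delta=-8, new_sum=78+(-8)=70

Answer: C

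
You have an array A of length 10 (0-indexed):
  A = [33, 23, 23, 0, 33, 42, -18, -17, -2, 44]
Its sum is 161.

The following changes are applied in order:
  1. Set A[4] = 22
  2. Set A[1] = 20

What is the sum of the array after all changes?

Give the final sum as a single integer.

Initial sum: 161
Change 1: A[4] 33 -> 22, delta = -11, sum = 150
Change 2: A[1] 23 -> 20, delta = -3, sum = 147

Answer: 147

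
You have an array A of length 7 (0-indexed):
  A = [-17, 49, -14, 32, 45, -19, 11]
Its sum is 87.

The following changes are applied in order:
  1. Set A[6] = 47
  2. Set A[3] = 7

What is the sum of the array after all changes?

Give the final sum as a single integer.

Answer: 98

Derivation:
Initial sum: 87
Change 1: A[6] 11 -> 47, delta = 36, sum = 123
Change 2: A[3] 32 -> 7, delta = -25, sum = 98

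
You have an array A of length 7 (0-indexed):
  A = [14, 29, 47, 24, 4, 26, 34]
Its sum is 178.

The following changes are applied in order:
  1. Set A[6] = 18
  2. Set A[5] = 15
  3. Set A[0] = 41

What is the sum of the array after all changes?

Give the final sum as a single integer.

Initial sum: 178
Change 1: A[6] 34 -> 18, delta = -16, sum = 162
Change 2: A[5] 26 -> 15, delta = -11, sum = 151
Change 3: A[0] 14 -> 41, delta = 27, sum = 178

Answer: 178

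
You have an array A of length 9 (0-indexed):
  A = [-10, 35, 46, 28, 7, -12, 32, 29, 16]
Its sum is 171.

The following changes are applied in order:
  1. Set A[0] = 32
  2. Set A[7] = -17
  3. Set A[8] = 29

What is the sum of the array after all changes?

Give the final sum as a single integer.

Answer: 180

Derivation:
Initial sum: 171
Change 1: A[0] -10 -> 32, delta = 42, sum = 213
Change 2: A[7] 29 -> -17, delta = -46, sum = 167
Change 3: A[8] 16 -> 29, delta = 13, sum = 180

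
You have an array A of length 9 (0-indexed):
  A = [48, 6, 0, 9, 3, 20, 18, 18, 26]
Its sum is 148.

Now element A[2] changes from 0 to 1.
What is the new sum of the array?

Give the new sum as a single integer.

Answer: 149

Derivation:
Old value at index 2: 0
New value at index 2: 1
Delta = 1 - 0 = 1
New sum = old_sum + delta = 148 + (1) = 149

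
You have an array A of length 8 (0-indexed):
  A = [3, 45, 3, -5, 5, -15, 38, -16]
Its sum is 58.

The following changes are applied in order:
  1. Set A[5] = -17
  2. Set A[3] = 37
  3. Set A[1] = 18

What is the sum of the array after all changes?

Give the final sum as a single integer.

Answer: 71

Derivation:
Initial sum: 58
Change 1: A[5] -15 -> -17, delta = -2, sum = 56
Change 2: A[3] -5 -> 37, delta = 42, sum = 98
Change 3: A[1] 45 -> 18, delta = -27, sum = 71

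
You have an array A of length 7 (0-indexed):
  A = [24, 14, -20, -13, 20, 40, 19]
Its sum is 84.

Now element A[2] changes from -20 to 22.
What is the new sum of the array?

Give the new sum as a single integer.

Answer: 126

Derivation:
Old value at index 2: -20
New value at index 2: 22
Delta = 22 - -20 = 42
New sum = old_sum + delta = 84 + (42) = 126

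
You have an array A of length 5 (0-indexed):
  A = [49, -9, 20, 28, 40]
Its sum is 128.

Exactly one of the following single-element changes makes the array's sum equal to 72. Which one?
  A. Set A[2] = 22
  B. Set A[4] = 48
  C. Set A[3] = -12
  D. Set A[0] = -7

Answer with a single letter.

Answer: D

Derivation:
Option A: A[2] 20->22, delta=2, new_sum=128+(2)=130
Option B: A[4] 40->48, delta=8, new_sum=128+(8)=136
Option C: A[3] 28->-12, delta=-40, new_sum=128+(-40)=88
Option D: A[0] 49->-7, delta=-56, new_sum=128+(-56)=72 <-- matches target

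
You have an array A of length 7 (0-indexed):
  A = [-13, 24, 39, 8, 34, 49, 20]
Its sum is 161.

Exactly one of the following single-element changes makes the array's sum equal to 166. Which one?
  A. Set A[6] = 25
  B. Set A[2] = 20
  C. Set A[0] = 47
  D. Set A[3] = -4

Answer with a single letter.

Answer: A

Derivation:
Option A: A[6] 20->25, delta=5, new_sum=161+(5)=166 <-- matches target
Option B: A[2] 39->20, delta=-19, new_sum=161+(-19)=142
Option C: A[0] -13->47, delta=60, new_sum=161+(60)=221
Option D: A[3] 8->-4, delta=-12, new_sum=161+(-12)=149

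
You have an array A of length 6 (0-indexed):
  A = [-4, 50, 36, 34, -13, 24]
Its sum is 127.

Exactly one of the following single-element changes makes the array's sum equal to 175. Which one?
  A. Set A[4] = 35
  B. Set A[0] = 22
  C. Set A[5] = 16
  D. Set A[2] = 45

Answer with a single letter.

Answer: A

Derivation:
Option A: A[4] -13->35, delta=48, new_sum=127+(48)=175 <-- matches target
Option B: A[0] -4->22, delta=26, new_sum=127+(26)=153
Option C: A[5] 24->16, delta=-8, new_sum=127+(-8)=119
Option D: A[2] 36->45, delta=9, new_sum=127+(9)=136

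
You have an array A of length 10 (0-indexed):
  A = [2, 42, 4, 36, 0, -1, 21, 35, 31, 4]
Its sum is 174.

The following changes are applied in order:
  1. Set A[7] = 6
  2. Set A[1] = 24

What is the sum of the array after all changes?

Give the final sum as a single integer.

Answer: 127

Derivation:
Initial sum: 174
Change 1: A[7] 35 -> 6, delta = -29, sum = 145
Change 2: A[1] 42 -> 24, delta = -18, sum = 127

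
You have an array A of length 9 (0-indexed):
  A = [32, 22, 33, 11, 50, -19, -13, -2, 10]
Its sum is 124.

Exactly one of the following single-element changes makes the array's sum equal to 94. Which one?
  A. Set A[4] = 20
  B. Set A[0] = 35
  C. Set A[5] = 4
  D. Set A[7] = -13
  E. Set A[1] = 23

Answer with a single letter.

Option A: A[4] 50->20, delta=-30, new_sum=124+(-30)=94 <-- matches target
Option B: A[0] 32->35, delta=3, new_sum=124+(3)=127
Option C: A[5] -19->4, delta=23, new_sum=124+(23)=147
Option D: A[7] -2->-13, delta=-11, new_sum=124+(-11)=113
Option E: A[1] 22->23, delta=1, new_sum=124+(1)=125

Answer: A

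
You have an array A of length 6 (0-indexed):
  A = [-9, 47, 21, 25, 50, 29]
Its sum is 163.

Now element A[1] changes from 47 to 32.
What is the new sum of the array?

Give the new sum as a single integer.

Answer: 148

Derivation:
Old value at index 1: 47
New value at index 1: 32
Delta = 32 - 47 = -15
New sum = old_sum + delta = 163 + (-15) = 148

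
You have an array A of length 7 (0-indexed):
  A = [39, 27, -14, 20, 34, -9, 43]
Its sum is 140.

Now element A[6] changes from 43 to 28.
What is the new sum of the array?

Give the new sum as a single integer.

Old value at index 6: 43
New value at index 6: 28
Delta = 28 - 43 = -15
New sum = old_sum + delta = 140 + (-15) = 125

Answer: 125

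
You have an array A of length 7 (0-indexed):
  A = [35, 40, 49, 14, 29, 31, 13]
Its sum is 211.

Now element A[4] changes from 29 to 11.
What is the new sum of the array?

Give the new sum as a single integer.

Answer: 193

Derivation:
Old value at index 4: 29
New value at index 4: 11
Delta = 11 - 29 = -18
New sum = old_sum + delta = 211 + (-18) = 193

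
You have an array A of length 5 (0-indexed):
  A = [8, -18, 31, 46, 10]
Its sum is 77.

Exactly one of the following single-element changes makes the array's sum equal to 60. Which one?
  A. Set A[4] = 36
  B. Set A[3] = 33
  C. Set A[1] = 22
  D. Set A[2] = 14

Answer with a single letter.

Option A: A[4] 10->36, delta=26, new_sum=77+(26)=103
Option B: A[3] 46->33, delta=-13, new_sum=77+(-13)=64
Option C: A[1] -18->22, delta=40, new_sum=77+(40)=117
Option D: A[2] 31->14, delta=-17, new_sum=77+(-17)=60 <-- matches target

Answer: D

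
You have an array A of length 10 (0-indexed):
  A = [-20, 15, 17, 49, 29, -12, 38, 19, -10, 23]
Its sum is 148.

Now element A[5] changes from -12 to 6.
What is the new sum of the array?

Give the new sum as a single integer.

Old value at index 5: -12
New value at index 5: 6
Delta = 6 - -12 = 18
New sum = old_sum + delta = 148 + (18) = 166

Answer: 166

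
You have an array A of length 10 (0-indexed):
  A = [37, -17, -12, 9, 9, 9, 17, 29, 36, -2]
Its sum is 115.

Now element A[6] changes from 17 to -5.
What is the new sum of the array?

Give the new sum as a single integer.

Old value at index 6: 17
New value at index 6: -5
Delta = -5 - 17 = -22
New sum = old_sum + delta = 115 + (-22) = 93

Answer: 93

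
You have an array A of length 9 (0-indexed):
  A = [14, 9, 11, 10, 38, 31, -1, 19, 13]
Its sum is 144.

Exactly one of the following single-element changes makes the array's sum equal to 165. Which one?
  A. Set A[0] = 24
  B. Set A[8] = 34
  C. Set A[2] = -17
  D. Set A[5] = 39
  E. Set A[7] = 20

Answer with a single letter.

Answer: B

Derivation:
Option A: A[0] 14->24, delta=10, new_sum=144+(10)=154
Option B: A[8] 13->34, delta=21, new_sum=144+(21)=165 <-- matches target
Option C: A[2] 11->-17, delta=-28, new_sum=144+(-28)=116
Option D: A[5] 31->39, delta=8, new_sum=144+(8)=152
Option E: A[7] 19->20, delta=1, new_sum=144+(1)=145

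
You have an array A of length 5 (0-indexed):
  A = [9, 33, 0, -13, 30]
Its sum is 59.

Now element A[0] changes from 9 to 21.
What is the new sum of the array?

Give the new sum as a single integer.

Old value at index 0: 9
New value at index 0: 21
Delta = 21 - 9 = 12
New sum = old_sum + delta = 59 + (12) = 71

Answer: 71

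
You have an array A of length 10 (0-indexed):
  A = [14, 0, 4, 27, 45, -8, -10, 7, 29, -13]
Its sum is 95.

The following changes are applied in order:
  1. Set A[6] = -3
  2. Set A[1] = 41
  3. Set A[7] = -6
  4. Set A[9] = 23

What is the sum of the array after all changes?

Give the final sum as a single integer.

Initial sum: 95
Change 1: A[6] -10 -> -3, delta = 7, sum = 102
Change 2: A[1] 0 -> 41, delta = 41, sum = 143
Change 3: A[7] 7 -> -6, delta = -13, sum = 130
Change 4: A[9] -13 -> 23, delta = 36, sum = 166

Answer: 166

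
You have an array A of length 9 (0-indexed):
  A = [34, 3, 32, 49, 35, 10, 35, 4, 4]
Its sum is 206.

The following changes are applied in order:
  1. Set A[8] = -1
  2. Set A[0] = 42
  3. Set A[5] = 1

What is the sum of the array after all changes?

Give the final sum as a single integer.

Initial sum: 206
Change 1: A[8] 4 -> -1, delta = -5, sum = 201
Change 2: A[0] 34 -> 42, delta = 8, sum = 209
Change 3: A[5] 10 -> 1, delta = -9, sum = 200

Answer: 200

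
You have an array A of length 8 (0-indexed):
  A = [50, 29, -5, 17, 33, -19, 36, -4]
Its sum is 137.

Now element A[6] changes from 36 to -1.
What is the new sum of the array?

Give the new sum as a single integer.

Answer: 100

Derivation:
Old value at index 6: 36
New value at index 6: -1
Delta = -1 - 36 = -37
New sum = old_sum + delta = 137 + (-37) = 100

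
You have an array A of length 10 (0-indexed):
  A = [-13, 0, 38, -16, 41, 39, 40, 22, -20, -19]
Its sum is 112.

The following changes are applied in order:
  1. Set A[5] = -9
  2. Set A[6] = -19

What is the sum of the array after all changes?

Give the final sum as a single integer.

Initial sum: 112
Change 1: A[5] 39 -> -9, delta = -48, sum = 64
Change 2: A[6] 40 -> -19, delta = -59, sum = 5

Answer: 5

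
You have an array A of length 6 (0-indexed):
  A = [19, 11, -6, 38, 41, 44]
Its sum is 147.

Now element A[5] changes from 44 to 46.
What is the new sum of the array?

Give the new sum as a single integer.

Old value at index 5: 44
New value at index 5: 46
Delta = 46 - 44 = 2
New sum = old_sum + delta = 147 + (2) = 149

Answer: 149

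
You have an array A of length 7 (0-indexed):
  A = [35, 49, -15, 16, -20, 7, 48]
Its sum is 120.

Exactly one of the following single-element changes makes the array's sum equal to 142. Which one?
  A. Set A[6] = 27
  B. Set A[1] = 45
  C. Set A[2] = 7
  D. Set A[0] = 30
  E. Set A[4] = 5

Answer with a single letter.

Option A: A[6] 48->27, delta=-21, new_sum=120+(-21)=99
Option B: A[1] 49->45, delta=-4, new_sum=120+(-4)=116
Option C: A[2] -15->7, delta=22, new_sum=120+(22)=142 <-- matches target
Option D: A[0] 35->30, delta=-5, new_sum=120+(-5)=115
Option E: A[4] -20->5, delta=25, new_sum=120+(25)=145

Answer: C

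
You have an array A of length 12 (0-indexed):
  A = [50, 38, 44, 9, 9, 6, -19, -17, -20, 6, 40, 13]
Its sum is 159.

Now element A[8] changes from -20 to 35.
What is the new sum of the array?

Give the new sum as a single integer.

Answer: 214

Derivation:
Old value at index 8: -20
New value at index 8: 35
Delta = 35 - -20 = 55
New sum = old_sum + delta = 159 + (55) = 214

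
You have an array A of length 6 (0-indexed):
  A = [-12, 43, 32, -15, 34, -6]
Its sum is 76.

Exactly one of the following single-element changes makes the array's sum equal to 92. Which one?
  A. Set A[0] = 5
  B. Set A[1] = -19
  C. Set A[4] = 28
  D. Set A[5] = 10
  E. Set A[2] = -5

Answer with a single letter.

Answer: D

Derivation:
Option A: A[0] -12->5, delta=17, new_sum=76+(17)=93
Option B: A[1] 43->-19, delta=-62, new_sum=76+(-62)=14
Option C: A[4] 34->28, delta=-6, new_sum=76+(-6)=70
Option D: A[5] -6->10, delta=16, new_sum=76+(16)=92 <-- matches target
Option E: A[2] 32->-5, delta=-37, new_sum=76+(-37)=39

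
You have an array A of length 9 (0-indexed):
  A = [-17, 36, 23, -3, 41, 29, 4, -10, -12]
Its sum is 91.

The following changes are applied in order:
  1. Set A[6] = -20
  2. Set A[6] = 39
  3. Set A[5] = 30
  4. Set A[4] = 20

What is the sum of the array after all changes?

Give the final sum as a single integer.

Answer: 106

Derivation:
Initial sum: 91
Change 1: A[6] 4 -> -20, delta = -24, sum = 67
Change 2: A[6] -20 -> 39, delta = 59, sum = 126
Change 3: A[5] 29 -> 30, delta = 1, sum = 127
Change 4: A[4] 41 -> 20, delta = -21, sum = 106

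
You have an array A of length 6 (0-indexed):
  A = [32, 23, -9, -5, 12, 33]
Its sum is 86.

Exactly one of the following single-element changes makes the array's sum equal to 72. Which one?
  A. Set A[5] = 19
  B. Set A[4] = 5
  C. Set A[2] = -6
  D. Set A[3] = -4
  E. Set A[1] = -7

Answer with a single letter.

Answer: A

Derivation:
Option A: A[5] 33->19, delta=-14, new_sum=86+(-14)=72 <-- matches target
Option B: A[4] 12->5, delta=-7, new_sum=86+(-7)=79
Option C: A[2] -9->-6, delta=3, new_sum=86+(3)=89
Option D: A[3] -5->-4, delta=1, new_sum=86+(1)=87
Option E: A[1] 23->-7, delta=-30, new_sum=86+(-30)=56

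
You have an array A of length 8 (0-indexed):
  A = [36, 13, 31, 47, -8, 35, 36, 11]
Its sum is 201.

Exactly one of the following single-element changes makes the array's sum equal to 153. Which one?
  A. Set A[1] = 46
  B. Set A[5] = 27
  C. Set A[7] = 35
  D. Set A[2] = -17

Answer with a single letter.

Answer: D

Derivation:
Option A: A[1] 13->46, delta=33, new_sum=201+(33)=234
Option B: A[5] 35->27, delta=-8, new_sum=201+(-8)=193
Option C: A[7] 11->35, delta=24, new_sum=201+(24)=225
Option D: A[2] 31->-17, delta=-48, new_sum=201+(-48)=153 <-- matches target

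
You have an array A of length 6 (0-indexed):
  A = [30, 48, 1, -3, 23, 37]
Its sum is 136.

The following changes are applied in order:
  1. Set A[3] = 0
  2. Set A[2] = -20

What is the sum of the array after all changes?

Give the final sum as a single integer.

Initial sum: 136
Change 1: A[3] -3 -> 0, delta = 3, sum = 139
Change 2: A[2] 1 -> -20, delta = -21, sum = 118

Answer: 118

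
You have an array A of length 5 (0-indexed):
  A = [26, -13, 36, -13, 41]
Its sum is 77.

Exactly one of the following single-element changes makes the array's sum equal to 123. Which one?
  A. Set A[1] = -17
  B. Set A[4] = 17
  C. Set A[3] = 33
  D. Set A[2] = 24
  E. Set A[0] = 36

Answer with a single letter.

Answer: C

Derivation:
Option A: A[1] -13->-17, delta=-4, new_sum=77+(-4)=73
Option B: A[4] 41->17, delta=-24, new_sum=77+(-24)=53
Option C: A[3] -13->33, delta=46, new_sum=77+(46)=123 <-- matches target
Option D: A[2] 36->24, delta=-12, new_sum=77+(-12)=65
Option E: A[0] 26->36, delta=10, new_sum=77+(10)=87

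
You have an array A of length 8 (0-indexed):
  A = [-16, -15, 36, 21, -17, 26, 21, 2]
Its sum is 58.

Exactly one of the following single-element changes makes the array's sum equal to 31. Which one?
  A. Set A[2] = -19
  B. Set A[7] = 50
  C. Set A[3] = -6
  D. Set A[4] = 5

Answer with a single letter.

Option A: A[2] 36->-19, delta=-55, new_sum=58+(-55)=3
Option B: A[7] 2->50, delta=48, new_sum=58+(48)=106
Option C: A[3] 21->-6, delta=-27, new_sum=58+(-27)=31 <-- matches target
Option D: A[4] -17->5, delta=22, new_sum=58+(22)=80

Answer: C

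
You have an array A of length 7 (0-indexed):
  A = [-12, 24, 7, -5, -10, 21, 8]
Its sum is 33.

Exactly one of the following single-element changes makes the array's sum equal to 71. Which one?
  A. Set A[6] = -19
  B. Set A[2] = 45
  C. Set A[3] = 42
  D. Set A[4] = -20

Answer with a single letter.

Answer: B

Derivation:
Option A: A[6] 8->-19, delta=-27, new_sum=33+(-27)=6
Option B: A[2] 7->45, delta=38, new_sum=33+(38)=71 <-- matches target
Option C: A[3] -5->42, delta=47, new_sum=33+(47)=80
Option D: A[4] -10->-20, delta=-10, new_sum=33+(-10)=23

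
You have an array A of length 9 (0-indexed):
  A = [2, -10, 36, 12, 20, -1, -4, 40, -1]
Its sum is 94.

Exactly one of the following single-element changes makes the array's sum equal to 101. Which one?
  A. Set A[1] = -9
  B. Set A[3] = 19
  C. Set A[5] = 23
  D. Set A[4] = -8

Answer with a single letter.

Answer: B

Derivation:
Option A: A[1] -10->-9, delta=1, new_sum=94+(1)=95
Option B: A[3] 12->19, delta=7, new_sum=94+(7)=101 <-- matches target
Option C: A[5] -1->23, delta=24, new_sum=94+(24)=118
Option D: A[4] 20->-8, delta=-28, new_sum=94+(-28)=66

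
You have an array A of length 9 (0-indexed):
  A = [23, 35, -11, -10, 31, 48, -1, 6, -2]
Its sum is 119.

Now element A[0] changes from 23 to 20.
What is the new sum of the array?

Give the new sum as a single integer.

Old value at index 0: 23
New value at index 0: 20
Delta = 20 - 23 = -3
New sum = old_sum + delta = 119 + (-3) = 116

Answer: 116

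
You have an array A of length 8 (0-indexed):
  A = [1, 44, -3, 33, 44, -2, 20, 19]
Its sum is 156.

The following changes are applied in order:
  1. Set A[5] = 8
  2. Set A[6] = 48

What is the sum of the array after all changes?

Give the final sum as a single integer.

Answer: 194

Derivation:
Initial sum: 156
Change 1: A[5] -2 -> 8, delta = 10, sum = 166
Change 2: A[6] 20 -> 48, delta = 28, sum = 194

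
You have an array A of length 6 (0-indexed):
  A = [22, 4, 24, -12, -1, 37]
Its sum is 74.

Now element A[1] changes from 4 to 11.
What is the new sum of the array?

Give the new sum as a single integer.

Old value at index 1: 4
New value at index 1: 11
Delta = 11 - 4 = 7
New sum = old_sum + delta = 74 + (7) = 81

Answer: 81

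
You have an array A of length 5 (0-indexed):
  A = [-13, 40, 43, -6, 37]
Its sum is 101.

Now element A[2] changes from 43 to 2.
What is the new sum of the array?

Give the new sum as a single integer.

Answer: 60

Derivation:
Old value at index 2: 43
New value at index 2: 2
Delta = 2 - 43 = -41
New sum = old_sum + delta = 101 + (-41) = 60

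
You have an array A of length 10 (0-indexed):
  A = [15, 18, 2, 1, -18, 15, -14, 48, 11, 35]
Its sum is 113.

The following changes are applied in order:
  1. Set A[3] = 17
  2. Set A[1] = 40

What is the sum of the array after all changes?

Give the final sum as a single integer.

Answer: 151

Derivation:
Initial sum: 113
Change 1: A[3] 1 -> 17, delta = 16, sum = 129
Change 2: A[1] 18 -> 40, delta = 22, sum = 151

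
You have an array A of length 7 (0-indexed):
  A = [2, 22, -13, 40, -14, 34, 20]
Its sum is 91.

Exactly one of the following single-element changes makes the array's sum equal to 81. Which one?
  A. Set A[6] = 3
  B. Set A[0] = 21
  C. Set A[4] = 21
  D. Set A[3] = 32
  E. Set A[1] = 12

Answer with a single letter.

Answer: E

Derivation:
Option A: A[6] 20->3, delta=-17, new_sum=91+(-17)=74
Option B: A[0] 2->21, delta=19, new_sum=91+(19)=110
Option C: A[4] -14->21, delta=35, new_sum=91+(35)=126
Option D: A[3] 40->32, delta=-8, new_sum=91+(-8)=83
Option E: A[1] 22->12, delta=-10, new_sum=91+(-10)=81 <-- matches target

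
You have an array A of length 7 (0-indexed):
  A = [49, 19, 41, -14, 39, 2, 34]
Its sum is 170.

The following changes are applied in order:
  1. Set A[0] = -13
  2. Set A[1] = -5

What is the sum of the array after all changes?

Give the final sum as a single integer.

Answer: 84

Derivation:
Initial sum: 170
Change 1: A[0] 49 -> -13, delta = -62, sum = 108
Change 2: A[1] 19 -> -5, delta = -24, sum = 84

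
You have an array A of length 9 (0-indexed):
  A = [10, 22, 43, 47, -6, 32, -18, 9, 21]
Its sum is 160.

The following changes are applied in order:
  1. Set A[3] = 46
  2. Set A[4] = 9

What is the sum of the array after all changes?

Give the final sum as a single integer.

Initial sum: 160
Change 1: A[3] 47 -> 46, delta = -1, sum = 159
Change 2: A[4] -6 -> 9, delta = 15, sum = 174

Answer: 174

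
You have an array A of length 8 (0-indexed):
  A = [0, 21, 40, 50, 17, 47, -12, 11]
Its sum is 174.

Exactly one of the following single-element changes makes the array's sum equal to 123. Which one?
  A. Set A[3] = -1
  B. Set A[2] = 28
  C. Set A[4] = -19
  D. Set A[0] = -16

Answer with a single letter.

Option A: A[3] 50->-1, delta=-51, new_sum=174+(-51)=123 <-- matches target
Option B: A[2] 40->28, delta=-12, new_sum=174+(-12)=162
Option C: A[4] 17->-19, delta=-36, new_sum=174+(-36)=138
Option D: A[0] 0->-16, delta=-16, new_sum=174+(-16)=158

Answer: A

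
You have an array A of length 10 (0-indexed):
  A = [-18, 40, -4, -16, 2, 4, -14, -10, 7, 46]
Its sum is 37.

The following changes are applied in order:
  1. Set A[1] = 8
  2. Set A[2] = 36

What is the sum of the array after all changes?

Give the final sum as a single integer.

Initial sum: 37
Change 1: A[1] 40 -> 8, delta = -32, sum = 5
Change 2: A[2] -4 -> 36, delta = 40, sum = 45

Answer: 45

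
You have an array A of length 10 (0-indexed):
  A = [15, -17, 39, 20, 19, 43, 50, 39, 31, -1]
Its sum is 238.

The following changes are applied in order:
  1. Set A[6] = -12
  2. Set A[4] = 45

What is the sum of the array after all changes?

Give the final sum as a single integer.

Initial sum: 238
Change 1: A[6] 50 -> -12, delta = -62, sum = 176
Change 2: A[4] 19 -> 45, delta = 26, sum = 202

Answer: 202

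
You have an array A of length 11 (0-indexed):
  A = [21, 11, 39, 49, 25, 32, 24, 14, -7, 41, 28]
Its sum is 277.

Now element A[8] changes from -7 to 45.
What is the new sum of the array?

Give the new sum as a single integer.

Old value at index 8: -7
New value at index 8: 45
Delta = 45 - -7 = 52
New sum = old_sum + delta = 277 + (52) = 329

Answer: 329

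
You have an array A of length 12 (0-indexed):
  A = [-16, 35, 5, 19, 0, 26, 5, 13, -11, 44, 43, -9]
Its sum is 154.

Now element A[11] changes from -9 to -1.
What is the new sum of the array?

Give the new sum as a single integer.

Answer: 162

Derivation:
Old value at index 11: -9
New value at index 11: -1
Delta = -1 - -9 = 8
New sum = old_sum + delta = 154 + (8) = 162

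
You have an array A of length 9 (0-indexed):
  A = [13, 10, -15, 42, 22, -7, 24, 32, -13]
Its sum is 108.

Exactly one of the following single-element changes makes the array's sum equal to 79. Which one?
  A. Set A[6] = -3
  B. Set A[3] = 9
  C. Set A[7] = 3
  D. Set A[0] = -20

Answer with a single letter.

Answer: C

Derivation:
Option A: A[6] 24->-3, delta=-27, new_sum=108+(-27)=81
Option B: A[3] 42->9, delta=-33, new_sum=108+(-33)=75
Option C: A[7] 32->3, delta=-29, new_sum=108+(-29)=79 <-- matches target
Option D: A[0] 13->-20, delta=-33, new_sum=108+(-33)=75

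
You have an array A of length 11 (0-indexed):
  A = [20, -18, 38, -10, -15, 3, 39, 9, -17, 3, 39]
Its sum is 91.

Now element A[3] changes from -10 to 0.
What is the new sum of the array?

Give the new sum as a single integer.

Old value at index 3: -10
New value at index 3: 0
Delta = 0 - -10 = 10
New sum = old_sum + delta = 91 + (10) = 101

Answer: 101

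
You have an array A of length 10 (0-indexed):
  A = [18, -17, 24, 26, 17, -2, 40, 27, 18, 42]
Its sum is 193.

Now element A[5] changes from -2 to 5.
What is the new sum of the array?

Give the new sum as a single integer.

Answer: 200

Derivation:
Old value at index 5: -2
New value at index 5: 5
Delta = 5 - -2 = 7
New sum = old_sum + delta = 193 + (7) = 200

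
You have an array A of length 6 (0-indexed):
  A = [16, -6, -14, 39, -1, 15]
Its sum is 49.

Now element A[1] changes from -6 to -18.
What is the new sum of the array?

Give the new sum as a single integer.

Old value at index 1: -6
New value at index 1: -18
Delta = -18 - -6 = -12
New sum = old_sum + delta = 49 + (-12) = 37

Answer: 37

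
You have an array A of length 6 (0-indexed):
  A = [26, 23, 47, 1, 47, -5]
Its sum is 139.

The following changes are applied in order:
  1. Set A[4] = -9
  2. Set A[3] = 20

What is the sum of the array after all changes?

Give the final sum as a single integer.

Answer: 102

Derivation:
Initial sum: 139
Change 1: A[4] 47 -> -9, delta = -56, sum = 83
Change 2: A[3] 1 -> 20, delta = 19, sum = 102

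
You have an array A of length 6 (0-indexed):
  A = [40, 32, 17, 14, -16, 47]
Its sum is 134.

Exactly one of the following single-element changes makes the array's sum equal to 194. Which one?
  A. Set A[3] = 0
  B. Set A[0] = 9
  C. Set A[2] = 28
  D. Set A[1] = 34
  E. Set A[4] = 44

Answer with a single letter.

Answer: E

Derivation:
Option A: A[3] 14->0, delta=-14, new_sum=134+(-14)=120
Option B: A[0] 40->9, delta=-31, new_sum=134+(-31)=103
Option C: A[2] 17->28, delta=11, new_sum=134+(11)=145
Option D: A[1] 32->34, delta=2, new_sum=134+(2)=136
Option E: A[4] -16->44, delta=60, new_sum=134+(60)=194 <-- matches target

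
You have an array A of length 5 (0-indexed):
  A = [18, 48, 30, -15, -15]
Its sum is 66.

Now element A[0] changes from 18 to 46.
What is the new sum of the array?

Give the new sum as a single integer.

Old value at index 0: 18
New value at index 0: 46
Delta = 46 - 18 = 28
New sum = old_sum + delta = 66 + (28) = 94

Answer: 94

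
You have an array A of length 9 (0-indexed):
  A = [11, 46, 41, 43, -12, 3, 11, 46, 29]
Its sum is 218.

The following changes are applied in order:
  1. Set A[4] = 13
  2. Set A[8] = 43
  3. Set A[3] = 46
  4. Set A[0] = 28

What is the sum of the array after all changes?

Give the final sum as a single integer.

Answer: 277

Derivation:
Initial sum: 218
Change 1: A[4] -12 -> 13, delta = 25, sum = 243
Change 2: A[8] 29 -> 43, delta = 14, sum = 257
Change 3: A[3] 43 -> 46, delta = 3, sum = 260
Change 4: A[0] 11 -> 28, delta = 17, sum = 277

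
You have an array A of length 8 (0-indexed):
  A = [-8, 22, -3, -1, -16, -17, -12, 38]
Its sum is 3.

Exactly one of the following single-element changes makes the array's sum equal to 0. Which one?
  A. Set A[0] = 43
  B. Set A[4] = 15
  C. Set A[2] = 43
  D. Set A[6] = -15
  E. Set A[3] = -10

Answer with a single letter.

Answer: D

Derivation:
Option A: A[0] -8->43, delta=51, new_sum=3+(51)=54
Option B: A[4] -16->15, delta=31, new_sum=3+(31)=34
Option C: A[2] -3->43, delta=46, new_sum=3+(46)=49
Option D: A[6] -12->-15, delta=-3, new_sum=3+(-3)=0 <-- matches target
Option E: A[3] -1->-10, delta=-9, new_sum=3+(-9)=-6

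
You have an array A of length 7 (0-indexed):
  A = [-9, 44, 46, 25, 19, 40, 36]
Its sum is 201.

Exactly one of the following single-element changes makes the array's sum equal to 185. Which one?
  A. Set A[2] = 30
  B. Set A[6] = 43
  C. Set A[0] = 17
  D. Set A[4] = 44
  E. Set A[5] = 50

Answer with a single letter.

Answer: A

Derivation:
Option A: A[2] 46->30, delta=-16, new_sum=201+(-16)=185 <-- matches target
Option B: A[6] 36->43, delta=7, new_sum=201+(7)=208
Option C: A[0] -9->17, delta=26, new_sum=201+(26)=227
Option D: A[4] 19->44, delta=25, new_sum=201+(25)=226
Option E: A[5] 40->50, delta=10, new_sum=201+(10)=211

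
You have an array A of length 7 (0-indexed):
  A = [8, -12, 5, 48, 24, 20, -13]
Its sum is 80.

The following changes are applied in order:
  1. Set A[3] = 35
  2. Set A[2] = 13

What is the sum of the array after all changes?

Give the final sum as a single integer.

Answer: 75

Derivation:
Initial sum: 80
Change 1: A[3] 48 -> 35, delta = -13, sum = 67
Change 2: A[2] 5 -> 13, delta = 8, sum = 75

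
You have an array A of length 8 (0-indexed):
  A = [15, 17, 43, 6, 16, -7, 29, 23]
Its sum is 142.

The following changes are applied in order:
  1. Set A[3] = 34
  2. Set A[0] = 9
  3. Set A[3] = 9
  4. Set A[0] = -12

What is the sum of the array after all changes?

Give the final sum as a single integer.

Initial sum: 142
Change 1: A[3] 6 -> 34, delta = 28, sum = 170
Change 2: A[0] 15 -> 9, delta = -6, sum = 164
Change 3: A[3] 34 -> 9, delta = -25, sum = 139
Change 4: A[0] 9 -> -12, delta = -21, sum = 118

Answer: 118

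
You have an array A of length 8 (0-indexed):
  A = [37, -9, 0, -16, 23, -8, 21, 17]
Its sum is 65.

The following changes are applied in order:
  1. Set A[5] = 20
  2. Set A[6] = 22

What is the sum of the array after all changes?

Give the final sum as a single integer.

Answer: 94

Derivation:
Initial sum: 65
Change 1: A[5] -8 -> 20, delta = 28, sum = 93
Change 2: A[6] 21 -> 22, delta = 1, sum = 94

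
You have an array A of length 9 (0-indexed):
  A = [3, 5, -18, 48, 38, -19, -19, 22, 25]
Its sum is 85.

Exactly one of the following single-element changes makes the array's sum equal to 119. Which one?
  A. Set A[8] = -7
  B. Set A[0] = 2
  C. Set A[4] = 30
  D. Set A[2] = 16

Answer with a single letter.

Answer: D

Derivation:
Option A: A[8] 25->-7, delta=-32, new_sum=85+(-32)=53
Option B: A[0] 3->2, delta=-1, new_sum=85+(-1)=84
Option C: A[4] 38->30, delta=-8, new_sum=85+(-8)=77
Option D: A[2] -18->16, delta=34, new_sum=85+(34)=119 <-- matches target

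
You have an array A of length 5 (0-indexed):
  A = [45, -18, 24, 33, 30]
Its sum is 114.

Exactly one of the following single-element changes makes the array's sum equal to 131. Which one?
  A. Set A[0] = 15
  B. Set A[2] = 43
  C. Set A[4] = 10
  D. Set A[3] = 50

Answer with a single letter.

Answer: D

Derivation:
Option A: A[0] 45->15, delta=-30, new_sum=114+(-30)=84
Option B: A[2] 24->43, delta=19, new_sum=114+(19)=133
Option C: A[4] 30->10, delta=-20, new_sum=114+(-20)=94
Option D: A[3] 33->50, delta=17, new_sum=114+(17)=131 <-- matches target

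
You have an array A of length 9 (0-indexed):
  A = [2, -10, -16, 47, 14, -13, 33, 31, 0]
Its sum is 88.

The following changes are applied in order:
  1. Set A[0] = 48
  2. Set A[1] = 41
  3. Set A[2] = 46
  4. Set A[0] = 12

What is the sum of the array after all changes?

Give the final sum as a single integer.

Answer: 211

Derivation:
Initial sum: 88
Change 1: A[0] 2 -> 48, delta = 46, sum = 134
Change 2: A[1] -10 -> 41, delta = 51, sum = 185
Change 3: A[2] -16 -> 46, delta = 62, sum = 247
Change 4: A[0] 48 -> 12, delta = -36, sum = 211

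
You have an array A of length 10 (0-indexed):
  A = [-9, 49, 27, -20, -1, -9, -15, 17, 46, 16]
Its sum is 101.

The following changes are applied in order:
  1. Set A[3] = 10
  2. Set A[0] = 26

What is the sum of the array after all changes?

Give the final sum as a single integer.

Answer: 166

Derivation:
Initial sum: 101
Change 1: A[3] -20 -> 10, delta = 30, sum = 131
Change 2: A[0] -9 -> 26, delta = 35, sum = 166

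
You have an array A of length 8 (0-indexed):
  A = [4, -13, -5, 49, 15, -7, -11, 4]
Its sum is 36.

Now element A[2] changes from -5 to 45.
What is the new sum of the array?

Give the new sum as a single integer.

Answer: 86

Derivation:
Old value at index 2: -5
New value at index 2: 45
Delta = 45 - -5 = 50
New sum = old_sum + delta = 36 + (50) = 86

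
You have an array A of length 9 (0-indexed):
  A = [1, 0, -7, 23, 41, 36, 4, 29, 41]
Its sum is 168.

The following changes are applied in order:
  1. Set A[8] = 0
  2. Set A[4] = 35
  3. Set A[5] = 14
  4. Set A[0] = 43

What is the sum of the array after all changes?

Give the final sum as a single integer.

Initial sum: 168
Change 1: A[8] 41 -> 0, delta = -41, sum = 127
Change 2: A[4] 41 -> 35, delta = -6, sum = 121
Change 3: A[5] 36 -> 14, delta = -22, sum = 99
Change 4: A[0] 1 -> 43, delta = 42, sum = 141

Answer: 141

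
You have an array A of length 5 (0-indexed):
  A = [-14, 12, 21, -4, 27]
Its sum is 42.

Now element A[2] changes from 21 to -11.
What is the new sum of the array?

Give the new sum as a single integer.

Old value at index 2: 21
New value at index 2: -11
Delta = -11 - 21 = -32
New sum = old_sum + delta = 42 + (-32) = 10

Answer: 10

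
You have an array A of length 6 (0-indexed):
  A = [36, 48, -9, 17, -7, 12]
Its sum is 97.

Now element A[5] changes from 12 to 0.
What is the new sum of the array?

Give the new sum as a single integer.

Answer: 85

Derivation:
Old value at index 5: 12
New value at index 5: 0
Delta = 0 - 12 = -12
New sum = old_sum + delta = 97 + (-12) = 85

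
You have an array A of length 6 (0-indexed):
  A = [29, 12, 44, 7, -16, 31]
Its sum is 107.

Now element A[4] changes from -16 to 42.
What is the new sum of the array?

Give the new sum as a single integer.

Answer: 165

Derivation:
Old value at index 4: -16
New value at index 4: 42
Delta = 42 - -16 = 58
New sum = old_sum + delta = 107 + (58) = 165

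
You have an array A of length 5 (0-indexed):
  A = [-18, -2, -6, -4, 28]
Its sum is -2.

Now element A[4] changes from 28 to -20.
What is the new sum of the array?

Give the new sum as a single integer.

Old value at index 4: 28
New value at index 4: -20
Delta = -20 - 28 = -48
New sum = old_sum + delta = -2 + (-48) = -50

Answer: -50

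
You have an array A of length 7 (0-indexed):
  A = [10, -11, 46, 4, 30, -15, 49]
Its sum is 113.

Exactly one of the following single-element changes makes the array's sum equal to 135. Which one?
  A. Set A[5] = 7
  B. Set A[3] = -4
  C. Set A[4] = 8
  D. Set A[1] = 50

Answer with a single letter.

Answer: A

Derivation:
Option A: A[5] -15->7, delta=22, new_sum=113+(22)=135 <-- matches target
Option B: A[3] 4->-4, delta=-8, new_sum=113+(-8)=105
Option C: A[4] 30->8, delta=-22, new_sum=113+(-22)=91
Option D: A[1] -11->50, delta=61, new_sum=113+(61)=174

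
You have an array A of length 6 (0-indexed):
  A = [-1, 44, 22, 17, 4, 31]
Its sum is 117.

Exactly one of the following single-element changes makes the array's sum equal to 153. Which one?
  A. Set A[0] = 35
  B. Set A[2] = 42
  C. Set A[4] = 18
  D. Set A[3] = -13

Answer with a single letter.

Option A: A[0] -1->35, delta=36, new_sum=117+(36)=153 <-- matches target
Option B: A[2] 22->42, delta=20, new_sum=117+(20)=137
Option C: A[4] 4->18, delta=14, new_sum=117+(14)=131
Option D: A[3] 17->-13, delta=-30, new_sum=117+(-30)=87

Answer: A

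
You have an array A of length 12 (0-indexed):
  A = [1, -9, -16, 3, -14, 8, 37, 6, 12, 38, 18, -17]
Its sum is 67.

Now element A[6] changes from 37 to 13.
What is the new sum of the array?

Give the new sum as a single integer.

Answer: 43

Derivation:
Old value at index 6: 37
New value at index 6: 13
Delta = 13 - 37 = -24
New sum = old_sum + delta = 67 + (-24) = 43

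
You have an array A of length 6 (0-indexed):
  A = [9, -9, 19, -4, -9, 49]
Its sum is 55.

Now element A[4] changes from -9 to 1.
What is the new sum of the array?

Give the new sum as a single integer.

Old value at index 4: -9
New value at index 4: 1
Delta = 1 - -9 = 10
New sum = old_sum + delta = 55 + (10) = 65

Answer: 65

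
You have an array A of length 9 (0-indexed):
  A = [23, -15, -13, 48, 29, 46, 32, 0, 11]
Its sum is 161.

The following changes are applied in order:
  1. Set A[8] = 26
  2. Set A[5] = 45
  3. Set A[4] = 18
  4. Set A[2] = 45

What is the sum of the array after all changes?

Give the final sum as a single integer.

Initial sum: 161
Change 1: A[8] 11 -> 26, delta = 15, sum = 176
Change 2: A[5] 46 -> 45, delta = -1, sum = 175
Change 3: A[4] 29 -> 18, delta = -11, sum = 164
Change 4: A[2] -13 -> 45, delta = 58, sum = 222

Answer: 222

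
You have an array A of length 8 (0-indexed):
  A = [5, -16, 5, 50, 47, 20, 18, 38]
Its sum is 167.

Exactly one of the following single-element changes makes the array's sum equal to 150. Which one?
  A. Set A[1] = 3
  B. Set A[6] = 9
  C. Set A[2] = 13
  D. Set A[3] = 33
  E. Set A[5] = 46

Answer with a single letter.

Answer: D

Derivation:
Option A: A[1] -16->3, delta=19, new_sum=167+(19)=186
Option B: A[6] 18->9, delta=-9, new_sum=167+(-9)=158
Option C: A[2] 5->13, delta=8, new_sum=167+(8)=175
Option D: A[3] 50->33, delta=-17, new_sum=167+(-17)=150 <-- matches target
Option E: A[5] 20->46, delta=26, new_sum=167+(26)=193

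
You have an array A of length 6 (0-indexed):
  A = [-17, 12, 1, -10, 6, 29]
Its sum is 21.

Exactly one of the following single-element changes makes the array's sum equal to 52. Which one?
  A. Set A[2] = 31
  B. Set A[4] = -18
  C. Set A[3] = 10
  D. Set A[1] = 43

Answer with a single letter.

Answer: D

Derivation:
Option A: A[2] 1->31, delta=30, new_sum=21+(30)=51
Option B: A[4] 6->-18, delta=-24, new_sum=21+(-24)=-3
Option C: A[3] -10->10, delta=20, new_sum=21+(20)=41
Option D: A[1] 12->43, delta=31, new_sum=21+(31)=52 <-- matches target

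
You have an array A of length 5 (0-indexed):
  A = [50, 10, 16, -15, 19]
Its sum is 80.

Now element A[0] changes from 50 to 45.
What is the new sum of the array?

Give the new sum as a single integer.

Answer: 75

Derivation:
Old value at index 0: 50
New value at index 0: 45
Delta = 45 - 50 = -5
New sum = old_sum + delta = 80 + (-5) = 75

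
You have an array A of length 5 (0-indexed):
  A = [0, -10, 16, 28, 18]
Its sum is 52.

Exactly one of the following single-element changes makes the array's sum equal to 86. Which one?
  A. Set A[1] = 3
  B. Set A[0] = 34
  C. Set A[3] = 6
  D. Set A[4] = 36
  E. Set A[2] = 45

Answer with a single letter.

Option A: A[1] -10->3, delta=13, new_sum=52+(13)=65
Option B: A[0] 0->34, delta=34, new_sum=52+(34)=86 <-- matches target
Option C: A[3] 28->6, delta=-22, new_sum=52+(-22)=30
Option D: A[4] 18->36, delta=18, new_sum=52+(18)=70
Option E: A[2] 16->45, delta=29, new_sum=52+(29)=81

Answer: B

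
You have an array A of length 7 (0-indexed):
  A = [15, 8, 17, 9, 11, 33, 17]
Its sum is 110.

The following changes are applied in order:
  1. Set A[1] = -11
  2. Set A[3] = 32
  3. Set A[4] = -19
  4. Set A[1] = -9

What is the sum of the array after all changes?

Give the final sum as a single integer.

Initial sum: 110
Change 1: A[1] 8 -> -11, delta = -19, sum = 91
Change 2: A[3] 9 -> 32, delta = 23, sum = 114
Change 3: A[4] 11 -> -19, delta = -30, sum = 84
Change 4: A[1] -11 -> -9, delta = 2, sum = 86

Answer: 86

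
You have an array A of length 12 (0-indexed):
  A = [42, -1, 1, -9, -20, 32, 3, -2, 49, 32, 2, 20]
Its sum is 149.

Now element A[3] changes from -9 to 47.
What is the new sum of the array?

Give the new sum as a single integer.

Answer: 205

Derivation:
Old value at index 3: -9
New value at index 3: 47
Delta = 47 - -9 = 56
New sum = old_sum + delta = 149 + (56) = 205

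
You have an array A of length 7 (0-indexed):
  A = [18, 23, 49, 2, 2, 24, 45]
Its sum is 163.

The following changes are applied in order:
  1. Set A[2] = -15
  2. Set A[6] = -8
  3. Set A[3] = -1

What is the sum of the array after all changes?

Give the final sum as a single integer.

Initial sum: 163
Change 1: A[2] 49 -> -15, delta = -64, sum = 99
Change 2: A[6] 45 -> -8, delta = -53, sum = 46
Change 3: A[3] 2 -> -1, delta = -3, sum = 43

Answer: 43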